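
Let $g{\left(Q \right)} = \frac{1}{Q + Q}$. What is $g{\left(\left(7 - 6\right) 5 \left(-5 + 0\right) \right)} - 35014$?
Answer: $- \frac{1750701}{50} \approx -35014.0$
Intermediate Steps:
$g{\left(Q \right)} = \frac{1}{2 Q}$
$g{\left(\left(7 - 6\right) 5 \left(-5 + 0\right) \right)} - 35014 = \frac{1}{2 \left(7 - 6\right) 5 \left(-5 + 0\right)} - 35014 = \frac{1}{2 \cdot 1 \cdot 5 \left(-5\right)} - 35014 = \frac{1}{2 \cdot 1 \left(-25\right)} - 35014 = \frac{1}{2 \left(-25\right)} - 35014 = \frac{1}{2} \left(- \frac{1}{25}\right) - 35014 = - \frac{1}{50} - 35014 = - \frac{1750701}{50}$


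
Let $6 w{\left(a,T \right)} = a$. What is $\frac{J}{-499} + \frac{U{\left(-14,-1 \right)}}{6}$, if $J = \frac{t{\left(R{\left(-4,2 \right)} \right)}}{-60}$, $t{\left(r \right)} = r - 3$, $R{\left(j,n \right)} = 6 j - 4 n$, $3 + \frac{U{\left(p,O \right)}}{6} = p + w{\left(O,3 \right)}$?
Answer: $- \frac{34267}{1996} \approx -17.168$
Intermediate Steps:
$w{\left(a,T \right)} = \frac{a}{6}$
$U{\left(p,O \right)} = -18 + O + 6 p$ ($U{\left(p,O \right)} = -18 + 6 \left(p + \frac{O}{6}\right) = -18 + \left(O + 6 p\right) = -18 + O + 6 p$)
$R{\left(j,n \right)} = - 4 n + 6 j$
$t{\left(r \right)} = -3 + r$
$J = \frac{7}{12}$ ($J = \frac{-3 + \left(\left(-4\right) 2 + 6 \left(-4\right)\right)}{-60} = \left(-3 - 32\right) \left(- \frac{1}{60}\right) = \left(-35\right) \left(- \frac{1}{60}\right) = \frac{7}{12} \approx 0.58333$)
$\frac{J}{-499} + \frac{U{\left(-14,-1 \right)}}{6} = \frac{7}{12 \left(-499\right)} + \frac{-18 - 1 + 6 \left(-14\right)}{6} = \frac{7}{12} \left(- \frac{1}{499}\right) + \left(-18 - 1 - 84\right) \frac{1}{6} = - \frac{7}{5988} - \frac{103}{6} = - \frac{34267}{1996}$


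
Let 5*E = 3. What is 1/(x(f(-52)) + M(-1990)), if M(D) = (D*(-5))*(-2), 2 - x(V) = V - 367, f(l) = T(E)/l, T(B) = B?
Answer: -260/5078057 ≈ -5.1201e-5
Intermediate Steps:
E = 3/5 (E = (1/5)*3 = 3/5 ≈ 0.60000)
f(l) = 3/(5*l)
x(V) = 369 - V (x(V) = 2 - (V - 367) = 2 - (-367 + V) = 2 + (367 - V) = 369 - V)
M(D) = 10*D (M(D) = -5*D*(-2) = 10*D)
1/(x(f(-52)) + M(-1990)) = 1/((369 - 3/(5*(-52))) + 10*(-1990)) = 1/((369 - 3*(-1)/(5*52)) - 19900) = 1/((369 - 1*(-3/260)) - 19900) = 1/((369 + 3/260) - 19900) = 1/(95943/260 - 19900) = 1/(-5078057/260) = -260/5078057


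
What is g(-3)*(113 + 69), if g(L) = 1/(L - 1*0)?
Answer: -182/3 ≈ -60.667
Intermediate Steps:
g(L) = 1/L (g(L) = 1/(L + 0) = 1/L)
g(-3)*(113 + 69) = (113 + 69)/(-3) = -⅓*182 = -182/3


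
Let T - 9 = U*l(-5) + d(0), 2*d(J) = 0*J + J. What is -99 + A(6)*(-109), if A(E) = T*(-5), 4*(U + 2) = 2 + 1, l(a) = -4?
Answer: 7531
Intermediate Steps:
d(J) = J/2 (d(J) = (0*J + J)/2 = (0 + J)/2 = J/2)
U = -5/4 (U = -2 + (2 + 1)/4 = -2 + (1/4)*3 = -2 + 3/4 = -5/4 ≈ -1.2500)
T = 14 (T = 9 + (-5/4*(-4) + (1/2)*0) = 9 + (5 + 0) = 9 + 5 = 14)
A(E) = -70 (A(E) = 14*(-5) = -70)
-99 + A(6)*(-109) = -99 - 70*(-109) = -99 + 7630 = 7531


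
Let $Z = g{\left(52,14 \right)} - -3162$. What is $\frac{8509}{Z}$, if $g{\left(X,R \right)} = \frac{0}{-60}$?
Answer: $\frac{8509}{3162} \approx 2.691$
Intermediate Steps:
$g{\left(X,R \right)} = 0$ ($g{\left(X,R \right)} = 0 \left(- \frac{1}{60}\right) = 0$)
$Z = 3162$ ($Z = 0 - -3162 = 0 + 3162 = 3162$)
$\frac{8509}{Z} = \frac{8509}{3162}$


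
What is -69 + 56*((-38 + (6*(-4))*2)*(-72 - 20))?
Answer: 443003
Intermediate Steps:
-69 + 56*((-38 + (6*(-4))*2)*(-72 - 20)) = -69 + 56*((-38 - 24*2)*(-92)) = -69 + 56*((-38 - 48)*(-92)) = -69 + 56*(-86*(-92)) = -69 + 56*7912 = -69 + 443072 = 443003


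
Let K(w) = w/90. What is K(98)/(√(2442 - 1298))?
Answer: 49*√286/25740 ≈ 0.032194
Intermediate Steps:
K(w) = w/90 (K(w) = w*(1/90) = w/90)
K(98)/(√(2442 - 1298)) = ((1/90)*98)/(√(2442 - 1298)) = 49/(45*(√1144)) = 49/(45*((2*√286))) = 49*(√286/572)/45 = 49*√286/25740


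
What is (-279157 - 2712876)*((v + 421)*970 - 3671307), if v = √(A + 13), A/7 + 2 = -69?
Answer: 9762815180921 - 63849984220*I ≈ 9.7628e+12 - 6.385e+10*I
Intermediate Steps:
A = -497 (A = -14 + 7*(-69) = -14 - 483 = -497)
v = 22*I (v = √(-497 + 13) = √(-484) = 22*I ≈ 22.0*I)
(-279157 - 2712876)*((v + 421)*970 - 3671307) = (-279157 - 2712876)*((22*I + 421)*970 - 3671307) = -2992033*((421 + 22*I)*970 - 3671307) = -2992033*((408370 + 21340*I) - 3671307) = -2992033*(-3262937 + 21340*I) = 9762815180921 - 63849984220*I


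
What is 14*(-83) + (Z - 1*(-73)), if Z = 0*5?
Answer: -1089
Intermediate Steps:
Z = 0
14*(-83) + (Z - 1*(-73)) = 14*(-83) + (0 - 1*(-73)) = -1162 + (0 + 73) = -1162 + 73 = -1089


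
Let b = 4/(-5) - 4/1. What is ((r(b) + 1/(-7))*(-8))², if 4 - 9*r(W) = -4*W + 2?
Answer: 26790976/99225 ≈ 270.00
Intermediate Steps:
b = -24/5 (b = 4*(-⅕) - 4*1 = -⅘ - 4 = -24/5 ≈ -4.8000)
r(W) = 2/9 + 4*W/9 (r(W) = 4/9 - (-4*W + 2)/9 = 4/9 - (2 - 4*W)/9 = 4/9 + (-2/9 + 4*W/9) = 2/9 + 4*W/9)
((r(b) + 1/(-7))*(-8))² = (((2/9 + (4/9)*(-24/5)) + 1/(-7))*(-8))² = (((2/9 - 32/15) - ⅐)*(-8))² = ((-86/45 - ⅐)*(-8))² = (-647/315*(-8))² = (5176/315)² = 26790976/99225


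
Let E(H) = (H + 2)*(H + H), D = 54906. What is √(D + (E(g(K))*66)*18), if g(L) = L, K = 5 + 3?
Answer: √244986 ≈ 494.96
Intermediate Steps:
K = 8
E(H) = 2*H*(2 + H) (E(H) = (2 + H)*(2*H) = 2*H*(2 + H))
√(D + (E(g(K))*66)*18) = √(54906 + ((2*8*(2 + 8))*66)*18) = √(54906 + ((2*8*10)*66)*18) = √(54906 + (160*66)*18) = √(54906 + 10560*18) = √(54906 + 190080) = √244986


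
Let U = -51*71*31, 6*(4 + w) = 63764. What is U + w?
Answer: -304883/3 ≈ -1.0163e+5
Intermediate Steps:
w = 31870/3 (w = -4 + (⅙)*63764 = -4 + 31882/3 = 31870/3 ≈ 10623.)
U = -112251 (U = -3621*31 = -112251)
U + w = -112251 + 31870/3 = -304883/3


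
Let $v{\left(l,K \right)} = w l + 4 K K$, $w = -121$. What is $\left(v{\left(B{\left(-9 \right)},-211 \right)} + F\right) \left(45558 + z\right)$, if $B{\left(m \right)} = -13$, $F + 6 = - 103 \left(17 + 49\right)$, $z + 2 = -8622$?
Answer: $6384152702$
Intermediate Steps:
$z = -8624$ ($z = -2 - 8622 = -8624$)
$F = -6804$ ($F = -6 - 103 \left(17 + 49\right) = -6 - 6798 = -6804$)
$v{\left(l,K \right)} = - 121 l + 4 K^{2}$ ($v{\left(l,K \right)} = - 121 l + 4 K K = - 121 l + 4 K^{2}$)
$\left(v{\left(B{\left(-9 \right)},-211 \right)} + F\right) \left(45558 + z\right) = \left(\left(\left(-121\right) \left(-13\right) + 4 \left(-211\right)^{2}\right) - 6804\right) \left(45558 - 8624\right) = \left(\left(1573 + 4 \cdot 44521\right) - 6804\right) 36934 = \left(\left(1573 + 178084\right) - 6804\right) 36934 = \left(179657 - 6804\right) 36934 = 172853 \cdot 36934 = 6384152702$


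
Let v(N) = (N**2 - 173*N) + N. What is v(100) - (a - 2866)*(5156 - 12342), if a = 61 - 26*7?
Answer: -21471782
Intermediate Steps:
a = -121 (a = 61 - 182 = -121)
v(N) = N**2 - 172*N
v(100) - (a - 2866)*(5156 - 12342) = 100*(-172 + 100) - (-121 - 2866)*(5156 - 12342) = 100*(-72) - (-2987)*(-7186) = -7200 - 1*21464582 = -7200 - 21464582 = -21471782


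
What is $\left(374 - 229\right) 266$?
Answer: $38570$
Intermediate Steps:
$\left(374 - 229\right) 266 = 145 \cdot 266 = 38570$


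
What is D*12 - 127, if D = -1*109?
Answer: -1435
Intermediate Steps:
D = -109
D*12 - 127 = -109*12 - 127 = -1308 - 127 = -1435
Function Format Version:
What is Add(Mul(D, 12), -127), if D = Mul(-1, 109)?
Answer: -1435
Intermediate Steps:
D = -109
Add(Mul(D, 12), -127) = Add(Mul(-109, 12), -127) = Add(-1308, -127) = -1435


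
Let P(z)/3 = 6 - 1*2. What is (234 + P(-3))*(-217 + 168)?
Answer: -12054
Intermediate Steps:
P(z) = 12 (P(z) = 3*(6 - 1*2) = 3*(6 - 2) = 3*4 = 12)
(234 + P(-3))*(-217 + 168) = (234 + 12)*(-217 + 168) = 246*(-49) = -12054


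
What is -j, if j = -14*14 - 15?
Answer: 211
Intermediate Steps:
j = -211 (j = -196 - 15 = -211)
-j = -1*(-211) = 211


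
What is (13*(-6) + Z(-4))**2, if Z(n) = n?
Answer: 6724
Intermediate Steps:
(13*(-6) + Z(-4))**2 = (13*(-6) - 4)**2 = (-78 - 4)**2 = (-82)**2 = 6724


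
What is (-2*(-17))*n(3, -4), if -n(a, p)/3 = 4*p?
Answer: 1632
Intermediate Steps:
n(a, p) = -12*p
(-2*(-17))*n(3, -4) = (-2*(-17))*(-12*(-4)) = 34*48 = 1632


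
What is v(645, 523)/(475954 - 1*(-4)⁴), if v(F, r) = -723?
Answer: -241/158566 ≈ -0.0015199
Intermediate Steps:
v(645, 523)/(475954 - 1*(-4)⁴) = -723/(475954 - 1*(-4)⁴) = -723/(475954 - 1*256) = -723/(475954 - 256) = -723/475698 = -723*1/475698 = -241/158566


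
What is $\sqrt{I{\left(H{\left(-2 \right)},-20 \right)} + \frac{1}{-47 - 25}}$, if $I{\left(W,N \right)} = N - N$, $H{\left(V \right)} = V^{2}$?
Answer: $\frac{i \sqrt{2}}{12} \approx 0.11785 i$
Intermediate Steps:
$I{\left(W,N \right)} = 0$
$\sqrt{I{\left(H{\left(-2 \right)},-20 \right)} + \frac{1}{-47 - 25}} = \sqrt{0 + \frac{1}{-47 - 25}} = \sqrt{0 + \frac{1}{-72}} = \sqrt{0 - \frac{1}{72}} = \sqrt{- \frac{1}{72}} = \frac{i \sqrt{2}}{12}$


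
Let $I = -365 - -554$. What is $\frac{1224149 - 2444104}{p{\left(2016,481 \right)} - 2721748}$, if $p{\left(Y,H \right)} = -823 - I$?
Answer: $\frac{243991}{544552} \approx 0.44806$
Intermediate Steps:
$I = 189$ ($I = -365 + 554 = 189$)
$p{\left(Y,H \right)} = -1012$ ($p{\left(Y,H \right)} = -823 - 189 = -1012$)
$\frac{1224149 - 2444104}{p{\left(2016,481 \right)} - 2721748} = \frac{1224149 - 2444104}{-1012 - 2721748} = - \frac{1219955}{-2722760} = \left(-1219955\right) \left(- \frac{1}{2722760}\right) = \frac{243991}{544552}$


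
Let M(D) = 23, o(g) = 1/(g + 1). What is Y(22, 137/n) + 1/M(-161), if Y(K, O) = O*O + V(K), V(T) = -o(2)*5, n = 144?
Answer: -342457/476928 ≈ -0.71805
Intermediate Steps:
o(g) = 1/(1 + g)
V(T) = -5/3 (V(T) = -1/(1 + 2)*5 = -1/3*5 = -1*⅓*5 = -⅓*5 = -5/3)
Y(K, O) = -5/3 + O² (Y(K, O) = O*O - 5/3 = O² - 5/3 = -5/3 + O²)
Y(22, 137/n) + 1/M(-161) = (-5/3 + (137/144)²) + 1/23 = (-5/3 + 18769/20736) + 1/23 = -15791/20736 + 1/23 = -342457/476928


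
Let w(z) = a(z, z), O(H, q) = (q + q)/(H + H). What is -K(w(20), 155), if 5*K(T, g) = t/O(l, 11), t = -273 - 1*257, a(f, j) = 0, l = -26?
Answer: -2756/11 ≈ -250.55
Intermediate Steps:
O(H, q) = q/H (O(H, q) = (2*q)/((2*H)) = (2*q)*(1/(2*H)) = q/H)
t = -530 (t = -273 - 257 = -530)
w(z) = 0
K(T, g) = 2756/11 (K(T, g) = (-530/(11/(-26)))/5 = (-530/(11*(-1/26)))/5 = (-530/(-11/26))/5 = (-530*(-26/11))/5 = (1/5)*(13780/11) = 2756/11)
-K(w(20), 155) = -1*2756/11 = -2756/11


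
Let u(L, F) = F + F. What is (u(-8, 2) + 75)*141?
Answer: 11139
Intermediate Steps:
u(L, F) = 2*F
(u(-8, 2) + 75)*141 = (2*2 + 75)*141 = (4 + 75)*141 = 79*141 = 11139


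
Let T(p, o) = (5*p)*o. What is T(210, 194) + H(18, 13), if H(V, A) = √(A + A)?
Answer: 203700 + √26 ≈ 2.0371e+5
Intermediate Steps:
T(p, o) = 5*o*p
H(V, A) = √2*√A (H(V, A) = √(2*A) = √2*√A)
T(210, 194) + H(18, 13) = 5*194*210 + √2*√13 = 203700 + √26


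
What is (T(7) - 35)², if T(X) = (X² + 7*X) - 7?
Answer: 3136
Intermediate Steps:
T(X) = -7 + X² + 7*X
(T(7) - 35)² = ((-7 + 7² + 7*7) - 35)² = ((-7 + 49 + 49) - 35)² = (91 - 35)² = 56² = 3136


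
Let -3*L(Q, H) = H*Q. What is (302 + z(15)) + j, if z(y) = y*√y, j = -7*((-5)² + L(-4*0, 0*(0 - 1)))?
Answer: 127 + 15*√15 ≈ 185.09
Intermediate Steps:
L(Q, H) = -H*Q/3
j = -175 (j = -7*((-5)² - 0*(0 - 1)*(-4*0)/3) = -7*(25 - ⅓*0*(-1)*0) = -7*(25 - ⅓*0*0) = -7*(25 + 0) = -7*25 = -175)
z(y) = y^(3/2)
(302 + z(15)) + j = (302 + 15^(3/2)) - 175 = (302 + 15*√15) - 175 = 127 + 15*√15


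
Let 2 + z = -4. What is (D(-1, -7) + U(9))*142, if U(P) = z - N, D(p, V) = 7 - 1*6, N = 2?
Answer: -994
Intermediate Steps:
z = -6 (z = -2 - 4 = -6)
D(p, V) = 1 (D(p, V) = 7 - 6 = 1)
U(P) = -8 (U(P) = -6 - 1*2 = -6 - 2 = -8)
(D(-1, -7) + U(9))*142 = (1 - 8)*142 = -7*142 = -994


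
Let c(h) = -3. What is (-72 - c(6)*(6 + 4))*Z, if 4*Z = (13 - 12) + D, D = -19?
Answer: 189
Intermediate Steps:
Z = -9/2 (Z = ((13 - 12) - 19)/4 = (1 - 19)/4 = (1/4)*(-18) = -9/2 ≈ -4.5000)
(-72 - c(6)*(6 + 4))*Z = (-72 - (-3)*(6 + 4))*(-9/2) = (-72 - (-3)*10)*(-9/2) = (-72 - 1*(-30))*(-9/2) = (-72 + 30)*(-9/2) = -42*(-9/2) = 189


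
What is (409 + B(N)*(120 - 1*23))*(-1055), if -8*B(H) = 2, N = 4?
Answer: -1623645/4 ≈ -4.0591e+5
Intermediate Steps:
B(H) = -¼ (B(H) = -⅛*2 = -¼)
(409 + B(N)*(120 - 1*23))*(-1055) = (409 - (120 - 1*23)/4)*(-1055) = (409 - (120 - 23)/4)*(-1055) = (409 - ¼*97)*(-1055) = (409 - 97/4)*(-1055) = (1539/4)*(-1055) = -1623645/4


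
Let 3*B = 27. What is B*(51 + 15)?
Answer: 594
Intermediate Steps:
B = 9 (B = (⅓)*27 = 9)
B*(51 + 15) = 9*(51 + 15) = 9*66 = 594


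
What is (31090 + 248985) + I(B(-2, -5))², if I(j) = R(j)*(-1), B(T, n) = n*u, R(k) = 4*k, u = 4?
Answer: 286475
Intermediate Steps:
B(T, n) = 4*n (B(T, n) = n*4 = 4*n)
I(j) = -4*j (I(j) = (4*j)*(-1) = -4*j)
(31090 + 248985) + I(B(-2, -5))² = (31090 + 248985) + (-16*(-5))² = 280075 + (-4*(-20))² = 280075 + 80² = 280075 + 6400 = 286475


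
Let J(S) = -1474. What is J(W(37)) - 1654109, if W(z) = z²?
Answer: -1655583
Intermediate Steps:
J(W(37)) - 1654109 = -1474 - 1654109 = -1655583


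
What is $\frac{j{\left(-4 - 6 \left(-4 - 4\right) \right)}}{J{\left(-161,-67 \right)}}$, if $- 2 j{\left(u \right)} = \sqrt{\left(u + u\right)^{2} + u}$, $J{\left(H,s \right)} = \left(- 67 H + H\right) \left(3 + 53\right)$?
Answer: $- \frac{\sqrt{1947}}{595056} \approx -7.4152 \cdot 10^{-5}$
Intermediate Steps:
$J{\left(H,s \right)} = - 3696 H$ ($J{\left(H,s \right)} = - 66 H 56 = - 3696 H$)
$j{\left(u \right)} = - \frac{\sqrt{u + 4 u^{2}}}{2}$ ($j{\left(u \right)} = - \frac{\sqrt{\left(u + u\right)^{2} + u}}{2} = - \frac{\sqrt{\left(2 u\right)^{2} + u}}{2} = - \frac{\sqrt{4 u^{2} + u}}{2} = - \frac{\sqrt{u + 4 u^{2}}}{2}$)
$\frac{j{\left(-4 - 6 \left(-4 - 4\right) \right)}}{J{\left(-161,-67 \right)}} = \frac{\left(- \frac{1}{2}\right) \sqrt{\left(-4 - 6 \left(-4 - 4\right)\right) \left(1 + 4 \left(-4 - 6 \left(-4 - 4\right)\right)\right)}}{\left(-3696\right) \left(-161\right)} = \frac{\left(- \frac{1}{2}\right) \sqrt{\left(-4 - -48\right) \left(1 + 4 \left(-4 - -48\right)\right)}}{595056} = - \frac{\sqrt{\left(-4 + 48\right) \left(1 + 4 \left(-4 + 48\right)\right)}}{2} \cdot \frac{1}{595056} = - \frac{\sqrt{44 \left(1 + 4 \cdot 44\right)}}{2} \cdot \frac{1}{595056} = - \frac{\sqrt{44 \left(1 + 176\right)}}{2} \cdot \frac{1}{595056} = - \frac{\sqrt{44 \cdot 177}}{2} \cdot \frac{1}{595056} = - \frac{\sqrt{7788}}{2} \cdot \frac{1}{595056} = - \frac{2 \sqrt{1947}}{2} \cdot \frac{1}{595056} = - \sqrt{1947} \cdot \frac{1}{595056} = - \frac{\sqrt{1947}}{595056}$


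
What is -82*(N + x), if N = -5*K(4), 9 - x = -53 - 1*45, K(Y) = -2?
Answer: -9594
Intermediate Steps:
x = 107 (x = 9 - (-53 - 1*45) = 9 - (-53 - 45) = 9 - 1*(-98) = 9 + 98 = 107)
N = 10 (N = -5*(-2) = 10)
-82*(N + x) = -82*(10 + 107) = -82*117 = -9594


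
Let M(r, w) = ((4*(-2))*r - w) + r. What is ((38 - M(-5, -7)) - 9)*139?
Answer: -1807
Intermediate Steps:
M(r, w) = -w - 7*r (M(r, w) = (-8*r - w) + r = (-w - 8*r) + r = -w - 7*r)
((38 - M(-5, -7)) - 9)*139 = ((38 - (-1*(-7) - 7*(-5))) - 9)*139 = ((38 - (7 + 35)) - 9)*139 = ((38 - 1*42) - 9)*139 = ((38 - 42) - 9)*139 = (-4 - 9)*139 = -13*139 = -1807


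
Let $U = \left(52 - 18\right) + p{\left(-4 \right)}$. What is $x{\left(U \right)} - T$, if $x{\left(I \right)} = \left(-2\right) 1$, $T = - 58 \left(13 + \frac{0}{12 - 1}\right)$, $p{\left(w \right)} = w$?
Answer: $752$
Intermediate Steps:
$U = 30$ ($U = \left(52 - 18\right) - 4 = 34 - 4 = 30$)
$T = -754$ ($T = - 58 \left(13 + \frac{0}{11}\right) = - 58 \left(13 + 0 \cdot \frac{1}{11}\right) = - 58 \left(13 + 0\right) = \left(-58\right) 13 = -754$)
$x{\left(I \right)} = -2$
$x{\left(U \right)} - T = -2 - -754 = -2 + 754 = 752$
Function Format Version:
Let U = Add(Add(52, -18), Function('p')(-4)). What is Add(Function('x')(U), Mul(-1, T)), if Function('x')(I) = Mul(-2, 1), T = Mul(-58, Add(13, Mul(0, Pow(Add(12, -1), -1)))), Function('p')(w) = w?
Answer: 752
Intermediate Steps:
U = 30 (U = Add(Add(52, -18), -4) = Add(34, -4) = 30)
T = -754 (T = Mul(-58, Add(13, Mul(0, Pow(11, -1)))) = Mul(-58, Add(13, Mul(0, Rational(1, 11)))) = Mul(-58, Add(13, 0)) = Mul(-58, 13) = -754)
Function('x')(I) = -2
Add(Function('x')(U), Mul(-1, T)) = Add(-2, Mul(-1, -754)) = Add(-2, 754) = 752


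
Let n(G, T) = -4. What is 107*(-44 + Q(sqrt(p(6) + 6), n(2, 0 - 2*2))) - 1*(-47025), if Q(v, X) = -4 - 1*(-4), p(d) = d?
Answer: 42317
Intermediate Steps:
Q(v, X) = 0 (Q(v, X) = -4 + 4 = 0)
107*(-44 + Q(sqrt(p(6) + 6), n(2, 0 - 2*2))) - 1*(-47025) = 107*(-44 + 0) - 1*(-47025) = 107*(-44) + 47025 = -4708 + 47025 = 42317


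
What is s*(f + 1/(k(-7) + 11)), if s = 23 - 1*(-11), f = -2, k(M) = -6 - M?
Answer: -391/6 ≈ -65.167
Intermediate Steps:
s = 34 (s = 23 + 11 = 34)
s*(f + 1/(k(-7) + 11)) = 34*(-2 + 1/((-6 - 1*(-7)) + 11)) = 34*(-2 + 1/((-6 + 7) + 11)) = 34*(-2 + 1/(1 + 11)) = 34*(-2 + 1/12) = 34*(-23/12) = -391/6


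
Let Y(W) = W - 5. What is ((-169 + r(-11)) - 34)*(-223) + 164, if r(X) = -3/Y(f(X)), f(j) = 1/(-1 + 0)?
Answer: 90643/2 ≈ 45322.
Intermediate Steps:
f(j) = -1 (f(j) = 1/(-1) = -1)
Y(W) = -5 + W
r(X) = 1/2 (r(X) = -3/(-5 - 1) = -3/(-6) = -3*(-1/6) = 1/2)
((-169 + r(-11)) - 34)*(-223) + 164 = ((-169 + 1/2) - 34)*(-223) + 164 = (-337/2 - 34)*(-223) + 164 = -405/2*(-223) + 164 = 90315/2 + 164 = 90643/2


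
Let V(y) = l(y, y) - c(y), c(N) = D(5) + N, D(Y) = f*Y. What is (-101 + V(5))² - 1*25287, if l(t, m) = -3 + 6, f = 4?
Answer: -10158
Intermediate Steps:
D(Y) = 4*Y
l(t, m) = 3
c(N) = 20 + N (c(N) = 4*5 + N = 20 + N)
V(y) = -17 - y (V(y) = 3 - (20 + y) = 3 + (-20 - y) = -17 - y)
(-101 + V(5))² - 1*25287 = (-101 + (-17 - 1*5))² - 1*25287 = (-101 + (-17 - 5))² - 25287 = (-101 - 22)² - 25287 = (-123)² - 25287 = 15129 - 25287 = -10158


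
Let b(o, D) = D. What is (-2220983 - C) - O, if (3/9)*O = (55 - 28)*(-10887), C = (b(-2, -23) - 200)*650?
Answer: -1194186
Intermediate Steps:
C = -144950 (C = (-23 - 200)*650 = -223*650 = -144950)
O = -881847 (O = 3*((55 - 28)*(-10887)) = 3*(27*(-10887)) = 3*(-293949) = -881847)
(-2220983 - C) - O = (-2220983 - 1*(-144950)) - 1*(-881847) = (-2220983 + 144950) + 881847 = -2076033 + 881847 = -1194186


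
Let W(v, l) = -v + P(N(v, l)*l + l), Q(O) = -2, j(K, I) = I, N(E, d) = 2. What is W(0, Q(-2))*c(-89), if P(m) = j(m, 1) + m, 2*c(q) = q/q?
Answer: -5/2 ≈ -2.5000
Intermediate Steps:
c(q) = ½ (c(q) = (q/q)/2 = (½)*1 = ½)
P(m) = 1 + m
W(v, l) = 1 - v + 3*l (W(v, l) = -v + (1 + (2*l + l)) = -v + (1 + 3*l) = 1 - v + 3*l)
W(0, Q(-2))*c(-89) = (1 - 1*0 + 3*(-2))*(½) = (1 + 0 - 6)*(½) = -5*½ = -5/2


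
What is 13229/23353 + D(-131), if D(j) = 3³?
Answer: 643760/23353 ≈ 27.566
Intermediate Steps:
D(j) = 27
13229/23353 + D(-131) = 13229/23353 + 27 = 643760/23353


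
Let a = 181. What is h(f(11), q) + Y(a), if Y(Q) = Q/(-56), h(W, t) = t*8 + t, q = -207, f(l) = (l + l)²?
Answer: -104509/56 ≈ -1866.2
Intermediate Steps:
f(l) = 4*l² (f(l) = (2*l)² = 4*l²)
h(W, t) = 9*t (h(W, t) = 8*t + t = 9*t)
Y(Q) = -Q/56 (Y(Q) = Q*(-1/56) = -Q/56)
h(f(11), q) + Y(a) = 9*(-207) - 1/56*181 = -1863 - 181/56 = -104509/56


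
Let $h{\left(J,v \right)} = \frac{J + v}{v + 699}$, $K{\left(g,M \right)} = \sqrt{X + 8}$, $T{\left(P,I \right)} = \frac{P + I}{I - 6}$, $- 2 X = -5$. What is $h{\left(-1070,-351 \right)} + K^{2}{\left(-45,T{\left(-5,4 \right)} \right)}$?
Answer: $\frac{77}{12} \approx 6.4167$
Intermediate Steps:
$X = \frac{5}{2}$ ($X = \left(- \frac{1}{2}\right) \left(-5\right) = \frac{5}{2} \approx 2.5$)
$T{\left(P,I \right)} = \frac{I + P}{-6 + I}$
$K{\left(g,M \right)} = \frac{\sqrt{42}}{2}$ ($K{\left(g,M \right)} = \sqrt{\frac{5}{2} + 8} = \sqrt{\frac{21}{2}} = \frac{\sqrt{42}}{2}$)
$h{\left(J,v \right)} = \frac{J + v}{699 + v}$
$h{\left(-1070,-351 \right)} + K^{2}{\left(-45,T{\left(-5,4 \right)} \right)} = \frac{-1070 - 351}{699 - 351} + \left(\frac{\sqrt{42}}{2}\right)^{2} = \frac{1}{348} \left(-1421\right) + \frac{21}{2} = - \frac{49}{12} + \frac{21}{2} = \frac{77}{12}$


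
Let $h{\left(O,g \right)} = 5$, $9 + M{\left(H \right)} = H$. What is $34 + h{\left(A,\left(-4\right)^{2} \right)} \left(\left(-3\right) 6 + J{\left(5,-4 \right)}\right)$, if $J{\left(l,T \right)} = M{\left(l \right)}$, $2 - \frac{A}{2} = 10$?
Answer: $-76$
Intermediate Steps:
$A = -16$ ($A = 4 - 20 = -16$)
$M{\left(H \right)} = -9 + H$
$J{\left(l,T \right)} = -9 + l$
$34 + h{\left(A,\left(-4\right)^{2} \right)} \left(\left(-3\right) 6 + J{\left(5,-4 \right)}\right) = 34 + 5 \left(\left(-3\right) 6 + \left(-9 + 5\right)\right) = 34 + 5 \left(-18 - 4\right) = 34 + 5 \left(-22\right) = 34 - 110 = -76$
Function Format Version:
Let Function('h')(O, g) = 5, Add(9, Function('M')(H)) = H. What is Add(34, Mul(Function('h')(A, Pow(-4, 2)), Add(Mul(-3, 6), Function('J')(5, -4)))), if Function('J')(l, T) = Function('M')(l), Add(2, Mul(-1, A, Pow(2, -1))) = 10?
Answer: -76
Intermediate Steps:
A = -16 (A = Add(4, Mul(-2, 10)) = Add(4, -20) = -16)
Function('M')(H) = Add(-9, H)
Function('J')(l, T) = Add(-9, l)
Add(34, Mul(Function('h')(A, Pow(-4, 2)), Add(Mul(-3, 6), Function('J')(5, -4)))) = Add(34, Mul(5, Add(Mul(-3, 6), Add(-9, 5)))) = Add(34, Mul(5, Add(-18, -4))) = Add(34, Mul(5, -22)) = Add(34, -110) = -76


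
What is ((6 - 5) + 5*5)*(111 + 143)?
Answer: 6604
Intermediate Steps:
((6 - 5) + 5*5)*(111 + 143) = (1 + 25)*254 = 26*254 = 6604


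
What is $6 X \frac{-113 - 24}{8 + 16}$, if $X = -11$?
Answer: $\frac{1507}{4} \approx 376.75$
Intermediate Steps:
$6 X \frac{-113 - 24}{8 + 16} = 6 \left(-11\right) \frac{-113 - 24}{8 + 16} = - 66 \left(- \frac{137}{24}\right) = - 66 \left(\left(-137\right) \frac{1}{24}\right) = \left(-66\right) \left(- \frac{137}{24}\right) = \frac{1507}{4}$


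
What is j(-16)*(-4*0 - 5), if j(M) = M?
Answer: 80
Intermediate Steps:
j(-16)*(-4*0 - 5) = -16*(-4*0 - 5) = -16*(0 - 5) = -16*(-5) = 80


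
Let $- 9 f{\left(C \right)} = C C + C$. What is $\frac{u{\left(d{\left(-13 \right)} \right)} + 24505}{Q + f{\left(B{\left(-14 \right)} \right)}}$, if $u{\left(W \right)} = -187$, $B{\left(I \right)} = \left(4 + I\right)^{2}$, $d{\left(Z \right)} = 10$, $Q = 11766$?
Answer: $\frac{109431}{47897} \approx 2.2847$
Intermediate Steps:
$f{\left(C \right)} = - \frac{C}{9} - \frac{C^{2}}{9}$ ($f{\left(C \right)} = - \frac{C C + C}{9} = - \frac{C^{2} + C}{9} = - \frac{C + C^{2}}{9} = - \frac{C}{9} - \frac{C^{2}}{9}$)
$\frac{u{\left(d{\left(-13 \right)} \right)} + 24505}{Q + f{\left(B{\left(-14 \right)} \right)}} = \frac{-187 + 24505}{11766 - \frac{\left(4 - 14\right)^{2} \left(1 + \left(4 - 14\right)^{2}\right)}{9}} = \frac{24318}{11766 - \frac{\left(-10\right)^{2} \left(1 + \left(-10\right)^{2}\right)}{9}} = \frac{24318}{11766 - \frac{100 \left(1 + 100\right)}{9}} = \frac{24318}{11766 - \frac{100}{9} \cdot 101} = \frac{24318}{11766 - \frac{10100}{9}} = \frac{24318}{\frac{95794}{9}} = 24318 \cdot \frac{9}{95794} = \frac{109431}{47897}$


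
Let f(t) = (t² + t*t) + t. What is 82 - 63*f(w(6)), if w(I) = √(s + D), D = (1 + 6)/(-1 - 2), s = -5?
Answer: 1006 - 21*I*√66 ≈ 1006.0 - 170.6*I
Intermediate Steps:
D = -7/3 (D = 7/(-3) = 7*(-⅓) = -7/3 ≈ -2.3333)
w(I) = I*√66/3 (w(I) = √(-5 - 7/3) = √(-22/3) = I*√66/3)
f(t) = t + 2*t² (f(t) = (t² + t²) + t = 2*t² + t = t + 2*t²)
82 - 63*f(w(6)) = 82 - 63*I*√66/3*(1 + 2*(I*√66/3)) = 82 - 63*I*√66/3*(1 + 2*I*√66/3) = 82 - 21*I*√66*(1 + 2*I*√66/3)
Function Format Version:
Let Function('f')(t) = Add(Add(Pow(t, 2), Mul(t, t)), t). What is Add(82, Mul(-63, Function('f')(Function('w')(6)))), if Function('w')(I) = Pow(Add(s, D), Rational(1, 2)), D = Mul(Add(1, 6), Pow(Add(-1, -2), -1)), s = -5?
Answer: Add(1006, Mul(-21, I, Pow(66, Rational(1, 2)))) ≈ Add(1006.0, Mul(-170.60, I))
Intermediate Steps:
D = Rational(-7, 3) (D = Mul(7, Pow(-3, -1)) = Mul(7, Rational(-1, 3)) = Rational(-7, 3) ≈ -2.3333)
Function('w')(I) = Mul(Rational(1, 3), I, Pow(66, Rational(1, 2))) (Function('w')(I) = Pow(Add(-5, Rational(-7, 3)), Rational(1, 2)) = Pow(Rational(-22, 3), Rational(1, 2)) = Mul(Rational(1, 3), I, Pow(66, Rational(1, 2))))
Function('f')(t) = Add(t, Mul(2, Pow(t, 2))) (Function('f')(t) = Add(Add(Pow(t, 2), Pow(t, 2)), t) = Add(Mul(2, Pow(t, 2)), t) = Add(t, Mul(2, Pow(t, 2))))
Add(82, Mul(-63, Function('f')(Function('w')(6)))) = Add(82, Mul(-63, Mul(Mul(Rational(1, 3), I, Pow(66, Rational(1, 2))), Add(1, Mul(2, Mul(Rational(1, 3), I, Pow(66, Rational(1, 2)))))))) = Add(82, Mul(-63, Mul(Mul(Rational(1, 3), I, Pow(66, Rational(1, 2))), Add(1, Mul(Rational(2, 3), I, Pow(66, Rational(1, 2))))))) = Add(82, Mul(-63, Mul(Rational(1, 3), I, Pow(66, Rational(1, 2)), Add(1, Mul(Rational(2, 3), I, Pow(66, Rational(1, 2))))))) = Add(82, Mul(-21, I, Pow(66, Rational(1, 2)), Add(1, Mul(Rational(2, 3), I, Pow(66, Rational(1, 2))))))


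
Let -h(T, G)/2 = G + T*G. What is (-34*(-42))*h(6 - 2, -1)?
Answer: 14280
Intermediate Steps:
h(T, G) = -2*G - 2*G*T (h(T, G) = -2*(G + T*G) = -2*(G + G*T) = -2*G - 2*G*T)
(-34*(-42))*h(6 - 2, -1) = (-34*(-42))*(-2*(-1)*(1 + (6 - 2))) = 1428*(-2*(-1)*(1 + 4)) = 1428*(-2*(-1)*5) = 1428*10 = 14280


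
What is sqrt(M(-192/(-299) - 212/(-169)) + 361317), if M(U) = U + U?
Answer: sqrt(32302440229)/299 ≈ 601.10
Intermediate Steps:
M(U) = 2*U
sqrt(M(-192/(-299) - 212/(-169)) + 361317) = sqrt(2*(-192/(-299) - 212/(-169)) + 361317) = sqrt(2*(-192*(-1/299) - 212*(-1/169)) + 361317) = sqrt(2*(192/299 + 212/169) + 361317) = sqrt(2*(7372/3887) + 361317) = sqrt(14744/3887 + 361317) = sqrt(1404453923/3887) = sqrt(32302440229)/299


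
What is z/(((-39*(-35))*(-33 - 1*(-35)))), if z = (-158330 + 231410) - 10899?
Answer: 2961/130 ≈ 22.777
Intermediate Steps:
z = 62181 (z = 73080 - 10899 = 62181)
z/(((-39*(-35))*(-33 - 1*(-35)))) = 62181/(((-39*(-35))*(-33 - 1*(-35)))) = 62181/((1365*(-33 + 35))) = 62181/((1365*2)) = 62181/2730 = 62181*(1/2730) = 2961/130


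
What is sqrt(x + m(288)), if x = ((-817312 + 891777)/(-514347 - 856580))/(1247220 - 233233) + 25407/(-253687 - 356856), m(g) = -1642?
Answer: 4*I*sqrt(73924793991387986980639539482873922714)/848717140599570307 ≈ 40.522*I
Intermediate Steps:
x = -35318370940280738/848717140599570307 (x = (74465/(-1370927))/1013987 + 25407/(-610543) = (74465*(-1/1370927))*(1/1013987) + 25407*(-1/610543) = -74465/1370927*1/1013987 - 25407/610543 = -74465/1390102155949 - 25407/610543 = -35318370940280738/848717140599570307 ≈ -0.041614)
sqrt(x + m(288)) = sqrt(-35318370940280738/848717140599570307 - 1642) = sqrt(-1393628863235434724832/848717140599570307) = 4*I*sqrt(73924793991387986980639539482873922714)/848717140599570307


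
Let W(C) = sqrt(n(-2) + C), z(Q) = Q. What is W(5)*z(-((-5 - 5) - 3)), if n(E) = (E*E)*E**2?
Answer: 13*sqrt(21) ≈ 59.573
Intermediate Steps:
n(E) = E**4 (n(E) = E**2*E**2 = E**4)
W(C) = sqrt(16 + C) (W(C) = sqrt((-2)**4 + C) = sqrt(16 + C))
W(5)*z(-((-5 - 5) - 3)) = sqrt(16 + 5)*(-((-5 - 5) - 3)) = sqrt(21)*(-(-10 - 3)) = sqrt(21)*(-1*(-13)) = sqrt(21)*13 = 13*sqrt(21)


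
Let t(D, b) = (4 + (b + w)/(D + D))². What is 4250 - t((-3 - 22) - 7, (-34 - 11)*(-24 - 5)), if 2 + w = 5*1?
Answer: 1018831/256 ≈ 3979.8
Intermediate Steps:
w = 3 (w = -2 + 5*1 = -2 + 5 = 3)
t(D, b) = (4 + (3 + b)/(2*D))² (t(D, b) = (4 + (b + 3)/(D + D))² = (4 + (3 + b)/((2*D)))² = (4 + (3 + b)*(1/(2*D)))² = (4 + (3 + b)/(2*D))²)
4250 - t((-3 - 22) - 7, (-34 - 11)*(-24 - 5)) = 4250 - (3 + (-34 - 11)*(-24 - 5) + 8*((-3 - 22) - 7))²/(4*((-3 - 22) - 7)²) = 4250 - (3 - 45*(-29) + 8*(-25 - 7))²/(4*(-25 - 7)²) = 4250 - (3 + 1305 + 8*(-32))²/(4*(-32)²) = 4250 - (3 + 1305 - 256)²/(4*1024) = 4250 - 1052²/(4*1024) = 4250 - 1106704/(4*1024) = 4250 - 1*69169/256 = 4250 - 69169/256 = 1018831/256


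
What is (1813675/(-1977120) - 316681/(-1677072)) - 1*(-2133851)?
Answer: 29480676029292649/13815719136 ≈ 2.1339e+6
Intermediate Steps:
(1813675/(-1977120) - 316681/(-1677072)) - 1*(-2133851) = (1813675*(-1/1977120) - 316681*(-1/1677072)) + 2133851 = (-362735/395424 + 316681/1677072) + 2133851 = -10064780087/13815719136 + 2133851 = 29480676029292649/13815719136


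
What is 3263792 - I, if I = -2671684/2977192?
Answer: 2429234525937/744298 ≈ 3.2638e+6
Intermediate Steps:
I = -667921/744298 (I = -2671684*1/2977192 = -667921/744298 ≈ -0.89738)
3263792 - I = 3263792 - 1*(-667921/744298) = 3263792 + 667921/744298 = 2429234525937/744298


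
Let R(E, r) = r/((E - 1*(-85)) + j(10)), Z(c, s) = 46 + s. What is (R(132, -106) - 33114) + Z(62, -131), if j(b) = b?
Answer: -7536279/227 ≈ -33199.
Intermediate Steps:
R(E, r) = r/(95 + E) (R(E, r) = r/((E - 1*(-85)) + 10) = r/((E + 85) + 10) = r/((85 + E) + 10) = r/(95 + E))
(R(132, -106) - 33114) + Z(62, -131) = (-106/(95 + 132) - 33114) + (46 - 131) = (-106/227 - 33114) - 85 = -7516984/227 - 85 = -7536279/227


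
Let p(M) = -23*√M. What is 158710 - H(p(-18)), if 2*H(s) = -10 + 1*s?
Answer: 158715 + 69*I*√2/2 ≈ 1.5872e+5 + 48.79*I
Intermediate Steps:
H(s) = -5 + s/2 (H(s) = (-10 + 1*s)/2 = (-10 + s)/2 = -5 + s/2)
158710 - H(p(-18)) = 158710 - (-5 + (-69*I*√2)/2) = 158710 - (-5 - 69*I*√2/2) = 158710 + (5 + 69*I*√2/2) = 158715 + 69*I*√2/2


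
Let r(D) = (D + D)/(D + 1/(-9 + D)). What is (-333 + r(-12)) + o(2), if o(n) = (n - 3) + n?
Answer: -83492/253 ≈ -330.01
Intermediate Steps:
o(n) = -3 + 2*n (o(n) = (-3 + n) + n = -3 + 2*n)
r(D) = 2*D/(D + 1/(-9 + D)) (r(D) = (2*D)/(D + 1/(-9 + D)) = 2*D/(D + 1/(-9 + D)))
(-333 + r(-12)) + o(2) = (-333 + 2*(-12)*(-9 - 12)/(1 + (-12)² - 9*(-12))) + (-3 + 2*2) = (-333 + 2*(-12)*(-21)/(1 + 144 + 108)) + (-3 + 4) = (-333 + 2*(-12)*(-21)/253) + 1 = (-333 + 2*(-12)*(1/253)*(-21)) + 1 = (-333 + 504/253) + 1 = -83745/253 + 1 = -83492/253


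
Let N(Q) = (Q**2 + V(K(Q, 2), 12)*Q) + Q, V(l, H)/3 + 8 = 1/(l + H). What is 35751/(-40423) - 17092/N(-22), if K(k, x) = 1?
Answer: -2359896178/129394023 ≈ -18.238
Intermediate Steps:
V(l, H) = -24 + 3/(H + l) (V(l, H) = -24 + 3/(l + H) = -24 + 3/(H + l))
N(Q) = Q**2 - 296*Q/13 (N(Q) = (Q**2 + (3*(1 - 8*12 - 8*1)/(12 + 1))*Q) + Q = (Q**2 + (3*(1 - 96 - 8)/13)*Q) + Q = (Q**2 + (3*(1/13)*(-103))*Q) + Q = (Q**2 - 309*Q/13) + Q = Q**2 - 296*Q/13)
35751/(-40423) - 17092/N(-22) = 35751/(-40423) - 17092*(-13/(22*(-296 + 13*(-22)))) = 35751*(-1/40423) - 17092*(-13/(22*(-296 - 286))) = -35751/40423 - 17092/((1/13)*(-22)*(-582)) = -35751/40423 - 17092/12804/13 = -35751/40423 - 17092*13/12804 = -35751/40423 - 55549/3201 = -2359896178/129394023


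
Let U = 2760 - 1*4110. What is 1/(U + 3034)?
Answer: 1/1684 ≈ 0.00059382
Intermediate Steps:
U = -1350 (U = 2760 - 4110 = -1350)
1/(U + 3034) = 1/(-1350 + 3034) = 1/1684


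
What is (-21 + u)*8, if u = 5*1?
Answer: -128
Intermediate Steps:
u = 5
(-21 + u)*8 = (-21 + 5)*8 = -16*8 = -128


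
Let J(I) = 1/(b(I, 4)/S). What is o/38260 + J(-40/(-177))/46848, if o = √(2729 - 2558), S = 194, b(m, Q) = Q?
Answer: 97/93696 + 3*√19/38260 ≈ 0.0013770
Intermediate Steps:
o = 3*√19 (o = √171 = 3*√19 ≈ 13.077)
J(I) = 97/2 (J(I) = 1/(4/194) = 1/(4*(1/194)) = 1/(2/97) = 97/2)
o/38260 + J(-40/(-177))/46848 = (3*√19)/38260 + (97/2)/46848 = (3*√19)*(1/38260) + (97/2)*(1/46848) = 3*√19/38260 + 97/93696 = 97/93696 + 3*√19/38260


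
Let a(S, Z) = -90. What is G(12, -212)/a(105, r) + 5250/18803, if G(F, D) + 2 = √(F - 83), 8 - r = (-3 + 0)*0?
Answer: 255053/846135 - I*√71/90 ≈ 0.30143 - 0.093624*I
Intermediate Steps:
r = 8 (r = 8 - (-3 + 0)*0 = 8 - (-3)*0 = 8 - 1*0 = 8 + 0 = 8)
G(F, D) = -2 + √(-83 + F) (G(F, D) = -2 + √(F - 83) = -2 + √(-83 + F))
G(12, -212)/a(105, r) + 5250/18803 = (-2 + √(-83 + 12))/(-90) + 5250/18803 = (-2 + √(-71))*(-1/90) + 5250*(1/18803) = (-2 + I*√71)*(-1/90) + 5250/18803 = (1/45 - I*√71/90) + 5250/18803 = 255053/846135 - I*√71/90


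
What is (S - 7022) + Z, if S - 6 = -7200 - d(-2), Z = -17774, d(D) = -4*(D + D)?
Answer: -32006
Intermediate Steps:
d(D) = -8*D
S = -7210 (S = 6 + (-7200 - (-8)*(-2)) = 6 + (-7200 - 1*16) = 6 + (-7200 - 16) = 6 - 7216 = -7210)
(S - 7022) + Z = (-7210 - 7022) - 17774 = -14232 - 17774 = -32006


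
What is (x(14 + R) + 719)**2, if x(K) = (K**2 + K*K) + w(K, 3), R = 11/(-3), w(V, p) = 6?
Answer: 71351809/81 ≈ 8.8089e+5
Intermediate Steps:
R = -11/3 (R = 11*(-1/3) = -11/3 ≈ -3.6667)
x(K) = 6 + 2*K**2 (x(K) = (K**2 + K*K) + 6 = (K**2 + K**2) + 6 = 2*K**2 + 6 = 6 + 2*K**2)
(x(14 + R) + 719)**2 = ((6 + 2*(14 - 11/3)**2) + 719)**2 = ((6 + 2*(31/3)**2) + 719)**2 = ((6 + 2*(961/9)) + 719)**2 = ((6 + 1922/9) + 719)**2 = (1976/9 + 719)**2 = (8447/9)**2 = 71351809/81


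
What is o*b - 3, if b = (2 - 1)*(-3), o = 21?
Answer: -66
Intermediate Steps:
b = -3 (b = 1*(-3) = -3)
o*b - 3 = 21*(-3) - 3 = -63 - 3 = -66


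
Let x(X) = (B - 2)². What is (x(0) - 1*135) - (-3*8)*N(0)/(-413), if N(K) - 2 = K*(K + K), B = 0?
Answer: -54151/413 ≈ -131.12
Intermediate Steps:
x(X) = 4 (x(X) = (0 - 2)² = (-2)² = 4)
N(K) = 2 + 2*K² (N(K) = 2 + K*(K + K) = 2 + K*(2*K) = 2 + 2*K²)
(x(0) - 1*135) - (-3*8)*N(0)/(-413) = (4 - 1*135) - (-3*8)*(2 + 2*0²)/(-413) = (4 - 135) - (-24*(2 + 2*0))*(-1)/413 = -131 - (-24*(2 + 0))*(-1)/413 = -131 - (-24*2)*(-1)/413 = -131 - (-48)*(-1)/413 = -131 - 1*48/413 = -131 - 48/413 = -54151/413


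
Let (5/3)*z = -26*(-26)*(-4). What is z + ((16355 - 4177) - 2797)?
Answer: 38793/5 ≈ 7758.6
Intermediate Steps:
z = -8112/5 (z = 3*(-26*(-26)*(-4))/5 = 3*(676*(-4))/5 = (3/5)*(-2704) = -8112/5 ≈ -1622.4)
z + ((16355 - 4177) - 2797) = -8112/5 + ((16355 - 4177) - 2797) = -8112/5 + (12178 - 2797) = -8112/5 + 9381 = 38793/5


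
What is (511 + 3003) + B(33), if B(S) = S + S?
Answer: 3580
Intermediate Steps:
B(S) = 2*S
(511 + 3003) + B(33) = (511 + 3003) + 2*33 = 3514 + 66 = 3580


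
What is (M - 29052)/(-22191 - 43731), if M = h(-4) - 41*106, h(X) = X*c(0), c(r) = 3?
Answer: 16705/32961 ≈ 0.50681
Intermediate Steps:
h(X) = 3*X (h(X) = X*3 = 3*X)
M = -4358 (M = 3*(-4) - 41*106 = -12 - 4346 = -4358)
(M - 29052)/(-22191 - 43731) = (-4358 - 29052)/(-22191 - 43731) = -33410/(-65922) = -33410*(-1/65922) = 16705/32961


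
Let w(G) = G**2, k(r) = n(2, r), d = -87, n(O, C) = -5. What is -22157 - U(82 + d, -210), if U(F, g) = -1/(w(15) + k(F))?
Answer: -4874539/220 ≈ -22157.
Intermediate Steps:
k(r) = -5
U(F, g) = -1/220 (U(F, g) = -1/(15**2 - 5) = -1/(225 - 5) = -1/220)
-22157 - U(82 + d, -210) = -22157 - 1*(-1/220) = -22157 + 1/220 = -4874539/220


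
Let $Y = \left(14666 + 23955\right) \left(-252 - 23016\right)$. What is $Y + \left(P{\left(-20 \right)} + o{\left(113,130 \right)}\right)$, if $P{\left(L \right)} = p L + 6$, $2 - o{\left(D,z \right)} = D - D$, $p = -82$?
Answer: $-898631780$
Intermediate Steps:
$o{\left(D,z \right)} = 2$ ($o{\left(D,z \right)} = 2 - \left(D - D\right) = 2 - 0 = 2 + 0 = 2$)
$P{\left(L \right)} = 6 - 82 L$ ($P{\left(L \right)} = - 82 L + 6 = 6 - 82 L$)
$Y = -898633428$ ($Y = 38621 \left(-23268\right) = -898633428$)
$Y + \left(P{\left(-20 \right)} + o{\left(113,130 \right)}\right) = -898633428 + \left(\left(6 - -1640\right) + 2\right) = -898633428 + \left(\left(6 + 1640\right) + 2\right) = -898633428 + \left(1646 + 2\right) = -898633428 + 1648 = -898631780$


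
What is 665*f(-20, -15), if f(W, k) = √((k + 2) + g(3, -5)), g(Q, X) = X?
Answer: 1995*I*√2 ≈ 2821.4*I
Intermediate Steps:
f(W, k) = √(-3 + k) (f(W, k) = √((k + 2) - 5) = √((2 + k) - 5) = √(-3 + k))
665*f(-20, -15) = 665*√(-3 - 15) = 665*√(-18) = 665*(3*I*√2) = 1995*I*√2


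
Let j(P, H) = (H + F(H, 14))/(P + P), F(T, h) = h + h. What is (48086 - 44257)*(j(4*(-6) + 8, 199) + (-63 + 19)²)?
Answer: 236345025/32 ≈ 7.3858e+6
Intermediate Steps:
F(T, h) = 2*h
j(P, H) = (28 + H)/(2*P) (j(P, H) = (H + 2*14)/(P + P) = (H + 28)/((2*P)) = (28 + H)*(1/(2*P)) = (28 + H)/(2*P))
(48086 - 44257)*(j(4*(-6) + 8, 199) + (-63 + 19)²) = (48086 - 44257)*((28 + 199)/(2*(4*(-6) + 8)) + (-63 + 19)²) = 3829*((½)*227/(-24 + 8) + (-44)²) = 3829*((½)*227/(-16) + 1936) = 3829*((½)*(-1/16)*227 + 1936) = 3829*(-227/32 + 1936) = 3829*(61725/32) = 236345025/32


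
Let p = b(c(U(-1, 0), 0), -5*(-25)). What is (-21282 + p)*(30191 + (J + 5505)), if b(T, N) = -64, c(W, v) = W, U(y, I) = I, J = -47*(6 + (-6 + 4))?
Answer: -757953768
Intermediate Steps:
J = -188 (J = -47*(6 - 2) = -47*4 = -188)
p = -64
(-21282 + p)*(30191 + (J + 5505)) = (-21282 - 64)*(30191 + (-188 + 5505)) = -21346*(30191 + 5317) = -21346*35508 = -757953768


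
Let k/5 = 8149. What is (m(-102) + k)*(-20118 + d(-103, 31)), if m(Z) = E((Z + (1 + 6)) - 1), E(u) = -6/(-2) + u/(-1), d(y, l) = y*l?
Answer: -952114484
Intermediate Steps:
k = 40745 (k = 5*8149 = 40745)
d(y, l) = l*y
E(u) = 3 - u (E(u) = -6*(-½) + u*(-1) = 3 - u)
m(Z) = -3 - Z (m(Z) = 3 - ((Z + (1 + 6)) - 1) = 3 - ((Z + 7) - 1) = 3 - ((7 + Z) - 1) = 3 - (6 + Z) = 3 + (-6 - Z) = -3 - Z)
(m(-102) + k)*(-20118 + d(-103, 31)) = ((-3 - 1*(-102)) + 40745)*(-20118 + 31*(-103)) = ((-3 + 102) + 40745)*(-20118 - 3193) = (99 + 40745)*(-23311) = 40844*(-23311) = -952114484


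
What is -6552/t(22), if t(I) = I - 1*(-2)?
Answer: -273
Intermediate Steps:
t(I) = 2 + I (t(I) = I + 2 = 2 + I)
-6552/t(22) = -6552/(2 + 22) = -6552/24 = -6552*1/24 = -273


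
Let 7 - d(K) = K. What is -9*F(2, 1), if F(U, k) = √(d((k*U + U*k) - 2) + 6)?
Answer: -9*√11 ≈ -29.850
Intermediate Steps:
d(K) = 7 - K
F(U, k) = √(15 - 2*U*k) (F(U, k) = √((7 - ((k*U + U*k) - 2)) + 6) = √((7 - ((U*k + U*k) - 2)) + 6) = √((7 - (2*U*k - 2)) + 6) = √((7 - (-2 + 2*U*k)) + 6) = √((7 + (2 - 2*U*k)) + 6) = √((9 - 2*U*k) + 6) = √(15 - 2*U*k))
-9*F(2, 1) = -9*√(15 - 2*2*1) = -9*√(15 - 4) = -9*√11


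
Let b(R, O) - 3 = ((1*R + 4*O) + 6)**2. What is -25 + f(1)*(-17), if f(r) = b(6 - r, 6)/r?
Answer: -20901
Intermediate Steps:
b(R, O) = 3 + (6 + R + 4*O)**2 (b(R, O) = 3 + ((1*R + 4*O) + 6)**2 = 3 + ((R + 4*O) + 6)**2 = 3 + (6 + R + 4*O)**2)
f(r) = (3 + (36 - r)**2)/r (f(r) = (3 + (6 + (6 - r) + 4*6)**2)/r = (3 + (6 + (6 - r) + 24)**2)/r = (3 + (36 - r)**2)/r)
-25 + f(1)*(-17) = -25 + ((3 + (-36 + 1)**2)/1)*(-17) = -25 + (1*(3 + (-35)**2))*(-17) = -25 + (1*(3 + 1225))*(-17) = -25 + (1*1228)*(-17) = -25 + 1228*(-17) = -25 - 20876 = -20901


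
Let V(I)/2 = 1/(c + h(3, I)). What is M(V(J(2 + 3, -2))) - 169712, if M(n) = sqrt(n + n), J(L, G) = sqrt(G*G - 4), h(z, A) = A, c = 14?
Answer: -169712 + sqrt(14)/7 ≈ -1.6971e+5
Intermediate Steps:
J(L, G) = sqrt(-4 + G**2) (J(L, G) = sqrt(G**2 - 4) = sqrt(-4 + G**2))
V(I) = 2/(14 + I)
M(n) = sqrt(2)*sqrt(n) (M(n) = sqrt(2*n) = sqrt(2)*sqrt(n))
M(V(J(2 + 3, -2))) - 169712 = sqrt(2)*sqrt(2/(14 + sqrt(-4 + (-2)**2))) - 169712 = sqrt(2)*sqrt(2/(14 + sqrt(-4 + 4))) - 169712 = sqrt(2)*sqrt(2/(14 + sqrt(0))) - 169712 = sqrt(2)*sqrt(2/(14 + 0)) - 169712 = sqrt(2)*sqrt(2/14) - 169712 = sqrt(2)*sqrt(2*(1/14)) - 169712 = sqrt(2)*sqrt(1/7) - 169712 = sqrt(2)*(sqrt(7)/7) - 169712 = sqrt(14)/7 - 169712 = -169712 + sqrt(14)/7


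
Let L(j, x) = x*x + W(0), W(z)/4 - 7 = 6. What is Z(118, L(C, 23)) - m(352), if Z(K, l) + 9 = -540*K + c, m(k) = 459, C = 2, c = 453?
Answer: -63735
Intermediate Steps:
W(z) = 52 (W(z) = 28 + 4*6 = 28 + 24 = 52)
L(j, x) = 52 + x**2 (L(j, x) = x*x + 52 = x**2 + 52 = 52 + x**2)
Z(K, l) = 444 - 540*K (Z(K, l) = -9 + (-540*K + 453) = -9 + (453 - 540*K) = 444 - 540*K)
Z(118, L(C, 23)) - m(352) = (444 - 540*118) - 1*459 = (444 - 63720) - 459 = -63276 - 459 = -63735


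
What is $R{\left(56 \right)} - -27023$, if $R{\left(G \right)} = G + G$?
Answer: $27135$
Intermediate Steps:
$R{\left(G \right)} = 2 G$
$R{\left(56 \right)} - -27023 = 2 \cdot 56 - -27023 = 112 + 27023 = 27135$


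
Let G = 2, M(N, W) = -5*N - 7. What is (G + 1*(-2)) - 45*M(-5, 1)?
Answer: -810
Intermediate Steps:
M(N, W) = -7 - 5*N
(G + 1*(-2)) - 45*M(-5, 1) = (2 + 1*(-2)) - 45*(-7 - 5*(-5)) = (2 - 2) - 45*(-7 + 25) = 0 - 45*18 = 0 - 810 = -810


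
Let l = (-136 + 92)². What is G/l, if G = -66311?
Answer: -66311/1936 ≈ -34.252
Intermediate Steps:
l = 1936 (l = (-44)² = 1936)
G/l = -66311/1936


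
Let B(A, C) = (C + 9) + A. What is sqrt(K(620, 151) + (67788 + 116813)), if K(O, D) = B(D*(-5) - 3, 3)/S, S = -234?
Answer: sqrt(280782970)/39 ≈ 429.66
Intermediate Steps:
B(A, C) = 9 + A + C (B(A, C) = (9 + C) + A = 9 + A + C)
K(O, D) = -1/26 + 5*D/234 (K(O, D) = (9 + (D*(-5) - 3) + 3)/(-234) = (9 + (-5*D - 3) + 3)*(-1/234) = (9 + (-3 - 5*D) + 3)*(-1/234) = (9 - 5*D)*(-1/234) = -1/26 + 5*D/234)
sqrt(K(620, 151) + (67788 + 116813)) = sqrt((-1/26 + (5/234)*151) + (67788 + 116813)) = sqrt((-1/26 + 755/234) + 184601) = sqrt(373/117 + 184601) = sqrt(21598690/117) = sqrt(280782970)/39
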